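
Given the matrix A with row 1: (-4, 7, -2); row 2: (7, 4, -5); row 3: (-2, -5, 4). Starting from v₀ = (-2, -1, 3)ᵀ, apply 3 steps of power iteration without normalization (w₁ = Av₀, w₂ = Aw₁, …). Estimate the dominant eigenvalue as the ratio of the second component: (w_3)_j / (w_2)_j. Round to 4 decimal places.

15.2721

w1 = Av₀ = ((-4)·(-2) + 7·(-1) + (-2)·3; 7·(-2) + 4·(-1) + (-5)·3; (-2)·(-2) + (-5)·(-1) + 4·3) = (-5, -33, 21)
w2 = Aw1 = ((-4)·(-5) + 7·(-33) + (-2)·21; 7·(-5) + 4·(-33) + (-5)·21; (-2)·(-5) + (-5)·(-33) + 4·21) = (-253, -272, 259)
w3 = Aw2 = (-1410, -4154, 2902)
Ratio at component: -4154 / -272 = 15.2721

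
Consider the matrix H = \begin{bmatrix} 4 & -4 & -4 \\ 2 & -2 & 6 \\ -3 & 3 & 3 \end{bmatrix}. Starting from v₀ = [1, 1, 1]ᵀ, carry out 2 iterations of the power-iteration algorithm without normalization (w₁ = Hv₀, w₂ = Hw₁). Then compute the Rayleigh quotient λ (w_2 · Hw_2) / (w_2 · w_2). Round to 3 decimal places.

λ ≈ 6.776

w1 = Hv₀ = (4·1 + (-4)·1 + (-4)·1; 2·1 + (-2)·1 + 6·1; (-3)·1 + 3·1 + 3·1) = (-4, 6, 3)
w2 = Hw1 = (4·(-4) + (-4)·6 + (-4)·3; 2·(-4) + (-2)·6 + 6·3; (-3)·(-4) + 3·6 + 3·3) = (-52, -2, 39)
Hw2 = (-356, 134, 267)
w2·Hw2 = (-52)·(-356) + (-2)·134 + 39·267 = 28657; w2·w2 = (-52)·(-52) + (-2)·(-2) + 39·39 = 4229
λ ≈ 28657/4229 = 6.776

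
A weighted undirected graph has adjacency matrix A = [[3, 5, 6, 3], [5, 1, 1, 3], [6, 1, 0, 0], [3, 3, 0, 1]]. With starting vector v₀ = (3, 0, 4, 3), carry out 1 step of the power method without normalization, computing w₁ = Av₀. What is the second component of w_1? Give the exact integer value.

28

w1 = Av₀ = (3·3 + 5·0 + 6·4 + 3·3; 5·3 + 1·0 + 1·4 + 3·3; 6·3 + 1·0 + 0·4 + 0·3; 3·3 + 3·0 + 0·4 + 1·3) = (42, 28, 18, 12)
The requested component of w1 is 28.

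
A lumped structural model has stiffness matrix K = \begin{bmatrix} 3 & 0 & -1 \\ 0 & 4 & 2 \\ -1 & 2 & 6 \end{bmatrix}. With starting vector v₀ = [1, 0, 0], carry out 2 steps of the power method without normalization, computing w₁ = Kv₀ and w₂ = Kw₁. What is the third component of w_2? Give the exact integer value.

w1 = Kv₀ = (3·1 + 0·0 + (-1)·0; 0·1 + 4·0 + 2·0; (-1)·1 + 2·0 + 6·0) = (3, 0, -1)
w2 = Kw1 = (3·3 + 0·0 + (-1)·(-1); 0·3 + 4·0 + 2·(-1); (-1)·3 + 2·0 + 6·(-1)) = (10, -2, -9)
The requested component of w2 is -9.

-9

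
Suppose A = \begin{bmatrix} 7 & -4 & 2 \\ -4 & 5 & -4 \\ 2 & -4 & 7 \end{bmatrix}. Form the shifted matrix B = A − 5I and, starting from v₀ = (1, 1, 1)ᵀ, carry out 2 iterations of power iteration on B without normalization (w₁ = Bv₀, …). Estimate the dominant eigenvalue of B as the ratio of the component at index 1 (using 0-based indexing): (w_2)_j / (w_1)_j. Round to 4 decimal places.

μ ≈ 0.0000

B = A − 5I has rows (2, -4, 2); (-4, 0, -4); (2, -4, 2)
w1 = Bv₀ = (2·1 + (-4)·1 + 2·1; (-4)·1 + 0·1 + (-4)·1; 2·1 + (-4)·1 + 2·1) = (0, -8, 0)
w2 = Bw1 = (2·0 + (-4)·(-8) + 2·0; (-4)·0 + 0·(-8) + (-4)·0; 2·0 + (-4)·(-8) + 2·0) = (32, 0, 32)
Ratio: 0/-8 = 0.0000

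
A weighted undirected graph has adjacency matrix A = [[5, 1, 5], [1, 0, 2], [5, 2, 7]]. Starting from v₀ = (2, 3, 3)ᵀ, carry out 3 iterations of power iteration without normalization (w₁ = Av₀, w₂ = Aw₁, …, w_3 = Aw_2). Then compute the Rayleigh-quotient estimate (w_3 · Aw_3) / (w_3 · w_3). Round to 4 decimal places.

11.5129

w1 = Av₀ = (28, 8, 37)
w2 = Aw1 = (333, 102, 415)
w3 = Aw2 = (3842, 1163, 4774)
Aw3 = (44243, 13390, 54954)
w3·Aw3 = 3842·44243 + 1163·13390 + 4774·54954 = 447904572; w3·w3 = 3842·3842 + 1163·1163 + 4774·4774 = 38904609
λ ≈ 447904572/38904609 = 11.5129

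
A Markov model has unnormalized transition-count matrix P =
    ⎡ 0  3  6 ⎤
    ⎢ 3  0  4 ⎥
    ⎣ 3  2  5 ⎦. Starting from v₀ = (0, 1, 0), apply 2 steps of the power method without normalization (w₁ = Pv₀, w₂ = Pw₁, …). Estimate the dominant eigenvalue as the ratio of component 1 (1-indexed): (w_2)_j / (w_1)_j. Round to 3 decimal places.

4.000

w1 = Pv₀ = (0·0 + 3·1 + 6·0; 3·0 + 0·1 + 4·0; 3·0 + 2·1 + 5·0) = (3, 0, 2)
w2 = Pw1 = (0·3 + 3·0 + 6·2; 3·3 + 0·0 + 4·2; 3·3 + 2·0 + 5·2) = (12, 17, 19)
Ratio at component: 12 / 3 = 4.000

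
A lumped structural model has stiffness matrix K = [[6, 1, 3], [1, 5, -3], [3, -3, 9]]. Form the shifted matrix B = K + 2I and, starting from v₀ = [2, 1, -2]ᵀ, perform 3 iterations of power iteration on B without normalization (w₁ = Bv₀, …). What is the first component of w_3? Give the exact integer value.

B = K + 2I has rows (8, 1, 3); (1, 7, -3); (3, -3, 11)
w1 = Bv₀ = (11, 15, -19)
w2 = Bw1 = (46, 173, -221)
w3 = Bw2 = (-122, 1920, -2812)
Requested component of w3: -122

-122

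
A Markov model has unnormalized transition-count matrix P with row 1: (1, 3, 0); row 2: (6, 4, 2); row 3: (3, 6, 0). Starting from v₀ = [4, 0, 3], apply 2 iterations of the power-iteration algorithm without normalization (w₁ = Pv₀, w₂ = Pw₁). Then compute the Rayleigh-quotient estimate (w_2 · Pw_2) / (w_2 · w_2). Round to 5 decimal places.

7.79249

w1 = Pv₀ = (4, 30, 12)
w2 = Pw1 = (94, 168, 192)
Pw2 = (598, 1620, 1290)
w2·Pw2 = 94·598 + 168·1620 + 192·1290 = 576052; w2·w2 = 94·94 + 168·168 + 192·192 = 73924
λ ≈ 576052/73924 = 7.79249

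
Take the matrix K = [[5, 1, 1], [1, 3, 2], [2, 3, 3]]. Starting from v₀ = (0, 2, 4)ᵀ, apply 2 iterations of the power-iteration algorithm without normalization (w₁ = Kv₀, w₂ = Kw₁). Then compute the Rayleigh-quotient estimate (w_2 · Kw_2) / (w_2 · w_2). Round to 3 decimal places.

λ ≈ 6.703

w1 = Kv₀ = (6, 14, 18)
w2 = Kw1 = (62, 84, 108)
Kw2 = (502, 530, 700)
w2·Kw2 = 62·502 + 84·530 + 108·700 = 151244; w2·w2 = 62·62 + 84·84 + 108·108 = 22564
λ ≈ 151244/22564 = 6.703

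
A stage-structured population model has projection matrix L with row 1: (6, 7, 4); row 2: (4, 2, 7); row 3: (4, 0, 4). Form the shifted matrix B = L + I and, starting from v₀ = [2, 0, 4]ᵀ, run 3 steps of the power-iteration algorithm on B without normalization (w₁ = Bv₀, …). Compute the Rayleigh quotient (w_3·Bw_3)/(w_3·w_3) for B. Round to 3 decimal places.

B = L + I has rows (7, 7, 4); (4, 3, 7); (4, 0, 5)
w1 = Bv₀ = (7·2 + 7·0 + 4·4; 4·2 + 3·0 + 7·4; 4·2 + 0·0 + 5·4) = (30, 36, 28)
w2 = Bw1 = (7·30 + 7·36 + 4·28; 4·30 + 3·36 + 7·28; 4·30 + 0·36 + 5·28) = (574, 424, 260)
w3 = Bw2 = (8026, 5388, 3596)
Bw3 = (108282, 73440, 50084)
w3·Bw3 = 1444868116; w3·w3 = 106378436; μ ≈ 1444868116/106378436 = 13.582

13.582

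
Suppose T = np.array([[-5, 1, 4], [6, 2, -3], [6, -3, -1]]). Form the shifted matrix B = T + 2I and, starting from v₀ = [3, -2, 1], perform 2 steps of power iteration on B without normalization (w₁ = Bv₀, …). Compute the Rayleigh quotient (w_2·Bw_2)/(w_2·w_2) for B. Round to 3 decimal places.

μ ≈ -6.396

B = T + 2I has rows (-3, 1, 4); (6, 4, -3); (6, -3, 1)
w1 = Bv₀ = ((-3)·3 + 1·(-2) + 4·1; 6·3 + 4·(-2) + (-3)·1; 6·3 + (-3)·(-2) + 1·1) = (-7, 7, 25)
w2 = Bw1 = ((-3)·(-7) + 1·7 + 4·25; 6·(-7) + 4·7 + (-3)·25; 6·(-7) + (-3)·7 + 1·25) = (128, -89, -38)
Bw2 = (-625, 526, 997)
w2·Bw2 = -164700; w2·w2 = 25749; μ ≈ -164700/25749 = -6.396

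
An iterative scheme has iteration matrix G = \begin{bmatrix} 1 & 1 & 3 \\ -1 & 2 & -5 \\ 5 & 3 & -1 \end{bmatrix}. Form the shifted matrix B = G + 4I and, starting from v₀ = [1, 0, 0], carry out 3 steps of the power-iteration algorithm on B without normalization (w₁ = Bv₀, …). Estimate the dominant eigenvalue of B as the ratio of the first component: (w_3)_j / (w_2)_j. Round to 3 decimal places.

B = G + 4I has rows (5, 1, 3); (-1, 6, -5); (5, 3, 3)
w1 = Bv₀ = (5·1 + 1·0 + 3·0; (-1)·1 + 6·0 + (-5)·0; 5·1 + 3·0 + 3·0) = (5, -1, 5)
w2 = Bw1 = (5·5 + 1·(-1) + 3·5; (-1)·5 + 6·(-1) + (-5)·5; 5·5 + 3·(-1) + 3·5) = (39, -36, 37)
w3 = Bw2 = (270, -440, 198)
Ratio: 270/39 = 6.923

μ ≈ 6.923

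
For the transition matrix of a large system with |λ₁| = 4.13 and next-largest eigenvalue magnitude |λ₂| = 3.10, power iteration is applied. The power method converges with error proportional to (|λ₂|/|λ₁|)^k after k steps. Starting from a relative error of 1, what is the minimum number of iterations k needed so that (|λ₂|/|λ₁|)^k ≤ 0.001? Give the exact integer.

|λ₂/λ₁| = 3.10/4.13 = 0.75061
Need k ≥ ln(0.001) / ln(0.75061) = -6.9078 / -0.2869 ≈ 24.079
Smallest integer k satisfying the bound: 25

25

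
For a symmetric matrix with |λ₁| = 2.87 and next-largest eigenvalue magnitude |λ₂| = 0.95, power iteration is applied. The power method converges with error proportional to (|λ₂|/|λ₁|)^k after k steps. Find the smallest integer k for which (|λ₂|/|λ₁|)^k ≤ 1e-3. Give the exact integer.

7

|λ₂/λ₁| = 0.95/2.87 = 0.33101
Need k ≥ ln(1e-3) / ln(0.33101) = -6.9078 / -1.1056 ≈ 6.248
Smallest integer k satisfying the bound: 7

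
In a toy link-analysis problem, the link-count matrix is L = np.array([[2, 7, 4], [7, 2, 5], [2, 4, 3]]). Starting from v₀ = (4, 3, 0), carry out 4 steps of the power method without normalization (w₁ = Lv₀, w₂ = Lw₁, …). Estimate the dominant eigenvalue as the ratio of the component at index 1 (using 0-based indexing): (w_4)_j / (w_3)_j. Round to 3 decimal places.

λ ≈ 11.807

w1 = Lv₀ = (2·4 + 7·3 + 4·0; 7·4 + 2·3 + 5·0; 2·4 + 4·3 + 3·0) = (29, 34, 20)
w2 = Lw1 = (2·29 + 7·34 + 4·20; 7·29 + 2·34 + 5·20; 2·29 + 4·34 + 3·20) = (376, 371, 254)
w3 = Lw2 = (4365, 4644, 2998)
w4 = Lw3 = (53230, 54833, 36300)
Ratio at component: 54833 / 4644 = 11.807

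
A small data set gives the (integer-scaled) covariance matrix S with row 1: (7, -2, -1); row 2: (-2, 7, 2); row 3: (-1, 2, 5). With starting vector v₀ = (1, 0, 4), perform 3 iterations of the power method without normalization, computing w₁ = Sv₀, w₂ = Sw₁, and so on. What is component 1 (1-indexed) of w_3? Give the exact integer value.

w1 = Sv₀ = (7·1 + (-2)·0 + (-1)·4; (-2)·1 + 7·0 + 2·4; (-1)·1 + 2·0 + 5·4) = (3, 6, 19)
w2 = Sw1 = (7·3 + (-2)·6 + (-1)·19; (-2)·3 + 7·6 + 2·19; (-1)·3 + 2·6 + 5·19) = (-10, 74, 104)
w3 = Sw2 = (-322, 746, 678)
The requested component of w3 is -322.

-322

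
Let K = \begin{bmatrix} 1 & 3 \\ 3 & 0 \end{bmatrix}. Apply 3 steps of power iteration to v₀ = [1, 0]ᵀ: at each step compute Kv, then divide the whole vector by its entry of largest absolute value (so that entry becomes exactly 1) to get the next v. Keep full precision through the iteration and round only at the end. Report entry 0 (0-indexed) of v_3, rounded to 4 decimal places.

Kv0 = (1.00000, 3.00000); divide by 3.00000 → v1 = (0.33333, 1.00000)
Kv1 = (3.33333, 1.00000); divide by 3.33333 → v2 = (1.00000, 0.30000)
Kv2 = (1.90000, 3.00000); divide by 3.00000 → v3 = (0.63333, 1.00000)
Requested entry of v3: 19/30 = 0.6333

0.6333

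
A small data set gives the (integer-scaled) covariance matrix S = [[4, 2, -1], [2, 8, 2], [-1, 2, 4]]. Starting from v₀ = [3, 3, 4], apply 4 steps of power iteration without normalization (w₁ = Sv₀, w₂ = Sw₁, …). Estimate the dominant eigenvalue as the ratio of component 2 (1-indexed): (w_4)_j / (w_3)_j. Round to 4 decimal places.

w1 = Sv₀ = (4·3 + 2·3 + (-1)·4; 2·3 + 8·3 + 2·4; (-1)·3 + 2·3 + 4·4) = (14, 38, 19)
w2 = Sw1 = (4·14 + 2·38 + (-1)·19; 2·14 + 8·38 + 2·19; (-1)·14 + 2·38 + 4·19) = (113, 370, 138)
w3 = Sw2 = (1054, 3462, 1179)
w4 = Sw3 = (9961, 32162, 10586)
Ratio at component: 32162 / 3462 = 9.2900

λ ≈ 9.2900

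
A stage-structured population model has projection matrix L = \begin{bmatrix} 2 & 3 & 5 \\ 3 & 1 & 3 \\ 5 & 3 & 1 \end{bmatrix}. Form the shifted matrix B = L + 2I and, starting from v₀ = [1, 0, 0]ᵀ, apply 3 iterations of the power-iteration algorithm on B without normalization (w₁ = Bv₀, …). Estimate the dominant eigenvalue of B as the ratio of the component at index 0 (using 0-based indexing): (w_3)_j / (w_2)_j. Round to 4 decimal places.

B = L + 2I has rows (4, 3, 5); (3, 3, 3); (5, 3, 3)
w1 = Bv₀ = (4·1 + 3·0 + 5·0; 3·1 + 3·0 + 3·0; 5·1 + 3·0 + 3·0) = (4, 3, 5)
w2 = Bw1 = (4·4 + 3·3 + 5·5; 3·4 + 3·3 + 3·5; 5·4 + 3·3 + 3·5) = (50, 36, 44)
w3 = Bw2 = (528, 390, 490)
Ratio: 528/50 = 10.5600

10.5600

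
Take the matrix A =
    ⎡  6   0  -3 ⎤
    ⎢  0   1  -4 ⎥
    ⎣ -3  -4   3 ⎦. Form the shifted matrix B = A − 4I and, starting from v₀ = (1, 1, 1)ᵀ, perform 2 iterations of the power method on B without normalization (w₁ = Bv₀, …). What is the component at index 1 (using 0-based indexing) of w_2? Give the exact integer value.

53

B = A − 4I has rows (2, 0, -3); (0, -3, -4); (-3, -4, -1)
w1 = Bv₀ = (-1, -7, -8)
w2 = Bw1 = (22, 53, 39)
Requested component of w2: 53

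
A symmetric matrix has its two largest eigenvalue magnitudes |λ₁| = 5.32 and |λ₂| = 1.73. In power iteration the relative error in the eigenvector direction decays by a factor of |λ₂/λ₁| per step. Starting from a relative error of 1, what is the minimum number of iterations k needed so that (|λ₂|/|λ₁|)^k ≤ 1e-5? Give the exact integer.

11

|λ₂/λ₁| = 1.73/5.32 = 0.32519
Need k ≥ ln(1e-5) / ln(0.32519) = -11.5129 / -1.1234 ≈ 10.249
Smallest integer k satisfying the bound: 11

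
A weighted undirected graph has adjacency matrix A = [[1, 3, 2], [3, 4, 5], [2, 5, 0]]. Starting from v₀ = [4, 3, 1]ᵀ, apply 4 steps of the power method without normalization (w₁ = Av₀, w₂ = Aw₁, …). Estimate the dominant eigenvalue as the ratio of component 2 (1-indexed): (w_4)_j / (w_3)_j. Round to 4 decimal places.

9.1003

w1 = Av₀ = (1·4 + 3·3 + 2·1; 3·4 + 4·3 + 5·1; 2·4 + 5·3 + 0·1) = (15, 29, 23)
w2 = Aw1 = (1·15 + 3·29 + 2·23; 3·15 + 4·29 + 5·23; 2·15 + 5·29 + 0·23) = (148, 276, 175)
w3 = Aw2 = (1326, 2423, 1676)
w4 = Aw3 = (11947, 22050, 14767)
Ratio at component: 22050 / 2423 = 9.1003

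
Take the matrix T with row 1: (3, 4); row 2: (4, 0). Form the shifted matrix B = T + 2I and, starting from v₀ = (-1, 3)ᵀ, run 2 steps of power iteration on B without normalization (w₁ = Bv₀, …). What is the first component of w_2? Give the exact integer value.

B = T + 2I has rows (5, 4); (4, 2)
w1 = Bv₀ = (5·(-1) + 4·3; 4·(-1) + 2·3) = (7, 2)
w2 = Bw1 = (5·7 + 4·2; 4·7 + 2·2) = (43, 32)
Requested component of w2: 43

43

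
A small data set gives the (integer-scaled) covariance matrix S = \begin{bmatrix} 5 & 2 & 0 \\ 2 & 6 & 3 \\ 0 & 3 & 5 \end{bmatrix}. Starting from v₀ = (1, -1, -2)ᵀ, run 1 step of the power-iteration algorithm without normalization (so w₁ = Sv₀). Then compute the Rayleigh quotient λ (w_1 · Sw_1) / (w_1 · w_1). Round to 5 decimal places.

λ ≈ 7.73381

w1 = Sv₀ = (5·1 + 2·(-1) + 0·(-2); 2·1 + 6·(-1) + 3·(-2); 0·1 + 3·(-1) + 5·(-2)) = (3, -10, -13)
Sw1 = (-5, -93, -95)
w1·Sw1 = 3·(-5) + (-10)·(-93) + (-13)·(-95) = 2150; w1·w1 = 3·3 + (-10)·(-10) + (-13)·(-13) = 278
λ ≈ 2150/278 = 7.73381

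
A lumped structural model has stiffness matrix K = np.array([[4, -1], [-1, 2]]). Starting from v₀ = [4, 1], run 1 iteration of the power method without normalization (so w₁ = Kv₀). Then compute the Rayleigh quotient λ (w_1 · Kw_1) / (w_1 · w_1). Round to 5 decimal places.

4.22707

w1 = Kv₀ = (4·4 + (-1)·1; (-1)·4 + 2·1) = (15, -2)
Kw1 = (62, -19)
w1·Kw1 = 15·62 + (-2)·(-19) = 968; w1·w1 = 15·15 + (-2)·(-2) = 229
λ ≈ 968/229 = 4.22707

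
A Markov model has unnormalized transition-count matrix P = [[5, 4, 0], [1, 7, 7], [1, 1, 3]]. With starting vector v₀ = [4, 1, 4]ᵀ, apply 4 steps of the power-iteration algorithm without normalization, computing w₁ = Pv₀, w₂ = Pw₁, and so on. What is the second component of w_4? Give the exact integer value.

38184

w1 = Pv₀ = (24, 39, 17)
w2 = Pw1 = (276, 416, 114)
w3 = Pw2 = (3044, 3986, 1034)
w4 = Pw3 = (31164, 38184, 10132)
The requested component of w4 is 38184.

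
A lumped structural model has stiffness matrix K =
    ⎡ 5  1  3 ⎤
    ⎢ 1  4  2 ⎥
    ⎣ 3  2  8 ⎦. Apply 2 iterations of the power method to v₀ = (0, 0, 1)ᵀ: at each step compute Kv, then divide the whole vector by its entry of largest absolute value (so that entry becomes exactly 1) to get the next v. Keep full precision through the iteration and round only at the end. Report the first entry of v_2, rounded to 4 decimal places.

0.5325

Kv0 = (3.00000, 2.00000, 8.00000); divide by 8.00000 → v1 = (0.37500, 0.25000, 1.00000)
Kv1 = (5.12500, 3.37500, 9.62500); divide by 9.62500 → v2 = (0.53247, 0.35065, 1.00000)
Requested entry of v2: 41/77 = 0.5325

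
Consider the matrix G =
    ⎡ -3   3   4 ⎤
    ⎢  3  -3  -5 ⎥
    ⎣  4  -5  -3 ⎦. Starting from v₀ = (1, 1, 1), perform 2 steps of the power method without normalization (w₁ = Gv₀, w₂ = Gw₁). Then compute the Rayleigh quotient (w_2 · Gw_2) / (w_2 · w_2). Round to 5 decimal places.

w1 = Gv₀ = (4, -5, -4)
w2 = Gw1 = (-43, 47, 53)
Gw2 = (482, -535, -566)
w2·Gw2 = (-43)·482 + 47·(-535) + 53·(-566) = -75869; w2·w2 = (-43)·(-43) + 47·47 + 53·53 = 6867
λ ≈ -75869/6867 = -11.04835

λ ≈ -11.04835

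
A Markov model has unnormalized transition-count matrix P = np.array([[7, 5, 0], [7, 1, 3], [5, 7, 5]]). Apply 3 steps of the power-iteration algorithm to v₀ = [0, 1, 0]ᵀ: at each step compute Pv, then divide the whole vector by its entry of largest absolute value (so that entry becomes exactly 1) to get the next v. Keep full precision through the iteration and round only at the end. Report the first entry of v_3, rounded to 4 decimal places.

0.6049

Pv0 = (5.00000, 1.00000, 7.00000); divide by 7.00000 → v1 = (0.71429, 0.14286, 1.00000)
Pv1 = (5.71429, 8.14286, 9.57143); divide by 9.57143 → v2 = (0.59701, 0.85075, 1.00000)
Pv2 = (8.43284, 8.02985, 13.94030); divide by 13.94030 → v3 = (0.60493, 0.57602, 1.00000)
Requested entry of v3: 565/934 = 0.6049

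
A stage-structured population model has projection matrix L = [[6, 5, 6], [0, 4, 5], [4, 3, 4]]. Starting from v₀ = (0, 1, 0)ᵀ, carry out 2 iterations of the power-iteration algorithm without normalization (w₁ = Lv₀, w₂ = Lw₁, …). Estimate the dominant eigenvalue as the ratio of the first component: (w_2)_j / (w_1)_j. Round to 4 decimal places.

13.6000

w1 = Lv₀ = (5, 4, 3)
w2 = Lw1 = (68, 31, 44)
Ratio at component: 68 / 5 = 13.6000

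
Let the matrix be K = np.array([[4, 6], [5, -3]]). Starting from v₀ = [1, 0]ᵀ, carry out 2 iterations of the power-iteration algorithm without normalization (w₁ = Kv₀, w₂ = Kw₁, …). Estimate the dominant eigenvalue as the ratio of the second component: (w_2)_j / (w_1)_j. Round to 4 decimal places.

1.0000

w1 = Kv₀ = (4·1 + 6·0; 5·1 + (-3)·0) = (4, 5)
w2 = Kw1 = (4·4 + 6·5; 5·4 + (-3)·5) = (46, 5)
Ratio at component: 5 / 5 = 1.0000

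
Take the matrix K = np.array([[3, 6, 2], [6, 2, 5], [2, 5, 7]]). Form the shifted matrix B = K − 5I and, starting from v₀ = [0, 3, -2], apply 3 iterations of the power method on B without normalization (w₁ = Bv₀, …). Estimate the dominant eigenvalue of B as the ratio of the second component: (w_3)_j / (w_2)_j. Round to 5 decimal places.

B = K − 5I has rows (-2, 6, 2); (6, -3, 5); (2, 5, 2)
w1 = Bv₀ = (14, -19, 11)
w2 = Bw1 = (-120, 196, -45)
w3 = Bw2 = (1326, -1533, 650)
Ratio: -1533/196 = -7.82143

μ ≈ -7.82143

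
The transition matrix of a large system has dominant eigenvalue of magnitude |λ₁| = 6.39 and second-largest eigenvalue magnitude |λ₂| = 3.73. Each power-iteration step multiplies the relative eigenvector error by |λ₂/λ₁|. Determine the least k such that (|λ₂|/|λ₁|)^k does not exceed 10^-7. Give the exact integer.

30

|λ₂/λ₁| = 3.73/6.39 = 0.58372
Need k ≥ ln(10^-7) / ln(0.58372) = -16.1181 / -0.5383 ≈ 29.941
Smallest integer k satisfying the bound: 30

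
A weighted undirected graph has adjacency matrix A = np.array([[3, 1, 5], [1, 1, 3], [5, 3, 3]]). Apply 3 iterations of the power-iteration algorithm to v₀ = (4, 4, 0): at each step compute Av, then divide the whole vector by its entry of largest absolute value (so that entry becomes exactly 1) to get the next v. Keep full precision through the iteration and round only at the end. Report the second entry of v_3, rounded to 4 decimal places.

0.4588

Av0 = (16.00000, 8.00000, 32.00000); divide by 32.00000 → v1 = (0.50000, 0.25000, 1.00000)
Av1 = (6.75000, 3.75000, 6.25000); divide by 6.75000 → v2 = (1.00000, 0.55556, 0.92593)
Av2 = (8.18519, 4.33333, 9.44444); divide by 9.44444 → v3 = (0.86667, 0.45882, 1.00000)
Requested entry of v3: 936/2040 = 0.4588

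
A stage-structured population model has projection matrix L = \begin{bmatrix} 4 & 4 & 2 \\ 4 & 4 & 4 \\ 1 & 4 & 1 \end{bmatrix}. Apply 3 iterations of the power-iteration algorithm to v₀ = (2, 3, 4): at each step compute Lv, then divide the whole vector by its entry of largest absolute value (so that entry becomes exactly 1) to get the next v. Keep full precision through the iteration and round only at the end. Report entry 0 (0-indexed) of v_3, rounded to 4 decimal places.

0.8827

Lv0 = (28.00000, 36.00000, 18.00000); divide by 36.00000 → v1 = (0.77778, 1.00000, 0.50000)
Lv1 = (8.11111, 9.11111, 5.27778); divide by 9.11111 → v2 = (0.89024, 1.00000, 0.57927)
Lv2 = (8.71951, 9.87805, 5.46951); divide by 9.87805 → v3 = (0.88272, 1.00000, 0.55370)
Requested entry of v3: 2860/3240 = 0.8827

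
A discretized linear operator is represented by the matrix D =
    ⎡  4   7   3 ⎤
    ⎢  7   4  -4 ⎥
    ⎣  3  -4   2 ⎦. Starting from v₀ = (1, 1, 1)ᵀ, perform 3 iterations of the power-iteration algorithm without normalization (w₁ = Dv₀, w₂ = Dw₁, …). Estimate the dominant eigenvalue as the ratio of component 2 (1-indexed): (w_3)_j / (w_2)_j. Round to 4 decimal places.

w1 = Dv₀ = (4·1 + 7·1 + 3·1; 7·1 + 4·1 + (-4)·1; 3·1 + (-4)·1 + 2·1) = (14, 7, 1)
w2 = Dw1 = (4·14 + 7·7 + 3·1; 7·14 + 4·7 + (-4)·1; 3·14 + (-4)·7 + 2·1) = (108, 122, 16)
w3 = Dw2 = (1334, 1180, -132)
Ratio at component: 1180 / 122 = 9.6721

9.6721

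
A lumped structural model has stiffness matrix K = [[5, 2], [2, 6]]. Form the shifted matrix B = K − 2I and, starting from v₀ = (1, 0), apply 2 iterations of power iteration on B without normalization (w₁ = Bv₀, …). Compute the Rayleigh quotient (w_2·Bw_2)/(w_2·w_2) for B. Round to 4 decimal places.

B = K − 2I has rows (3, 2); (2, 4)
w1 = Bv₀ = (3, 2)
w2 = Bw1 = (13, 14)
Bw2 = (67, 82)
w2·Bw2 = 2019; w2·w2 = 365; μ ≈ 2019/365 = 5.5315

μ ≈ 5.5315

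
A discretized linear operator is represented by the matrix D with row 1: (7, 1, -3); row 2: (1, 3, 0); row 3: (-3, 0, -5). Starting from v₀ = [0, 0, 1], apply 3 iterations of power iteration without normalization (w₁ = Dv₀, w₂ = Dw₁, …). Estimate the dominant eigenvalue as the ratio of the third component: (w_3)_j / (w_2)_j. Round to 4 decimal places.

w1 = Dv₀ = (7·0 + 1·0 + (-3)·1; 1·0 + 3·0 + 0·1; (-3)·0 + 0·0 + (-5)·1) = (-3, 0, -5)
w2 = Dw1 = (7·(-3) + 1·0 + (-3)·(-5); 1·(-3) + 3·0 + 0·(-5); (-3)·(-3) + 0·0 + (-5)·(-5)) = (-6, -3, 34)
w3 = Dw2 = (-147, -15, -152)
Ratio at component: -152 / 34 = -4.4706

-4.4706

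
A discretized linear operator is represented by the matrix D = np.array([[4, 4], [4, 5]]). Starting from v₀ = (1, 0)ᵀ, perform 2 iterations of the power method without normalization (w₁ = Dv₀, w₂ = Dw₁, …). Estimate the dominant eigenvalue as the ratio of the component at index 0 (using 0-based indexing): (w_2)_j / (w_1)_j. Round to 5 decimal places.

w1 = Dv₀ = (4·1 + 4·0; 4·1 + 5·0) = (4, 4)
w2 = Dw1 = (4·4 + 4·4; 4·4 + 5·4) = (32, 36)
Ratio at component: 32 / 4 = 8.00000

λ ≈ 8.00000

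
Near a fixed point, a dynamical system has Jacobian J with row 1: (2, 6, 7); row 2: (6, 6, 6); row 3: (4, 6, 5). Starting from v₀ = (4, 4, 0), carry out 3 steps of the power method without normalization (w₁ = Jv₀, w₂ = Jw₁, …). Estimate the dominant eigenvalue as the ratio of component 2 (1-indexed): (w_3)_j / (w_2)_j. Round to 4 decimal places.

16.4000

w1 = Jv₀ = (2·4 + 6·4 + 7·0; 6·4 + 6·4 + 6·0; 4·4 + 6·4 + 5·0) = (32, 48, 40)
w2 = Jw1 = (2·32 + 6·48 + 7·40; 6·32 + 6·48 + 6·40; 4·32 + 6·48 + 5·40) = (632, 720, 616)
w3 = Jw2 = (9896, 11808, 9928)
Ratio at component: 11808 / 720 = 16.4000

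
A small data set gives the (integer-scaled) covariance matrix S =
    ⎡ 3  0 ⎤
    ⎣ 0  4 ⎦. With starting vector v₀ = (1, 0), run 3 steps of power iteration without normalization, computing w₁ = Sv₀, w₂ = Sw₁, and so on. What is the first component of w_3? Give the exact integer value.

27

w1 = Sv₀ = (3·1 + 0·0; 0·1 + 4·0) = (3, 0)
w2 = Sw1 = (3·3 + 0·0; 0·3 + 4·0) = (9, 0)
w3 = Sw2 = (27, 0)
The requested component of w3 is 27.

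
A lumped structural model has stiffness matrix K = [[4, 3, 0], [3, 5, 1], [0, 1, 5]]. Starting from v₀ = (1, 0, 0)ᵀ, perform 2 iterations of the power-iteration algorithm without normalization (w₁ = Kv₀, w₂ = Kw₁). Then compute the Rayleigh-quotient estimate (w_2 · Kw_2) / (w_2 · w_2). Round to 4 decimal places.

7.6317

w1 = Kv₀ = (4, 3, 0)
w2 = Kw1 = (25, 27, 3)
Kw2 = (181, 213, 42)
w2·Kw2 = 25·181 + 27·213 + 3·42 = 10402; w2·w2 = 25·25 + 27·27 + 3·3 = 1363
λ ≈ 10402/1363 = 7.6317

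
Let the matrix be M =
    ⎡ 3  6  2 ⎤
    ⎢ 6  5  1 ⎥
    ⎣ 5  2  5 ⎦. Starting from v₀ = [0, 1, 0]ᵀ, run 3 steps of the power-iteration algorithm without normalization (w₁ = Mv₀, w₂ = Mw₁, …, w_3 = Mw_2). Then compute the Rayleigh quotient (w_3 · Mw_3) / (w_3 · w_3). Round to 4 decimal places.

w1 = Mv₀ = (3·0 + 6·1 + 2·0; 6·0 + 5·1 + 1·0; 5·0 + 2·1 + 5·0) = (6, 5, 2)
w2 = Mw1 = (3·6 + 6·5 + 2·2; 6·6 + 5·5 + 1·2; 5·6 + 2·5 + 5·2) = (52, 63, 50)
w3 = Mw2 = (634, 677, 636)
Mw3 = (7236, 7825, 7704)
w3·Mw3 = 634·7236 + 677·7825 + 636·7704 = 14784893; w3·w3 = 634·634 + 677·677 + 636·636 = 1264781
λ ≈ 14784893/1264781 = 11.6897

11.6897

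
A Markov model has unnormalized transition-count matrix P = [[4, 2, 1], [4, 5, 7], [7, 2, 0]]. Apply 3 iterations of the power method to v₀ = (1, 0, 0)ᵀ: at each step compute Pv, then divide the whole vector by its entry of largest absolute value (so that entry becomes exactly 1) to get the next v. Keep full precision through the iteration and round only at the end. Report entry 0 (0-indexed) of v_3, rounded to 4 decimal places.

0.4120

Pv0 = (4.00000, 4.00000, 7.00000); divide by 7.00000 → v1 = (0.57143, 0.57143, 1.00000)
Pv1 = (4.42857, 12.14286, 5.14286); divide by 12.14286 → v2 = (0.36471, 1.00000, 0.42353)
Pv2 = (3.88235, 9.42353, 4.55294); divide by 9.42353 → v3 = (0.41199, 1.00000, 0.48315)
Requested entry of v3: 330/801 = 0.4120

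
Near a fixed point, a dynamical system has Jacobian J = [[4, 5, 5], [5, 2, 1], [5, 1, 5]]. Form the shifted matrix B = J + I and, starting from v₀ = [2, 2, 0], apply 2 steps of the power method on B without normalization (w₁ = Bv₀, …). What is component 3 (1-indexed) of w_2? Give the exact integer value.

188

B = J + I has rows (5, 5, 5); (5, 3, 1); (5, 1, 6)
w1 = Bv₀ = (20, 16, 12)
w2 = Bw1 = (240, 160, 188)
Requested component of w2: 188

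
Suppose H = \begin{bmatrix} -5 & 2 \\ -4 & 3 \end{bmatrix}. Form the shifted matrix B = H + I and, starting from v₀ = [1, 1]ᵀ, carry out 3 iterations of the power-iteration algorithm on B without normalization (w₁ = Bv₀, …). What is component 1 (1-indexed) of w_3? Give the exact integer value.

-16

B = H + I has rows (-4, 2); (-4, 4)
w1 = Bv₀ = ((-4)·1 + 2·1; (-4)·1 + 4·1) = (-2, 0)
w2 = Bw1 = ((-4)·(-2) + 2·0; (-4)·(-2) + 4·0) = (8, 8)
w3 = Bw2 = (-16, 0)
Requested component of w3: -16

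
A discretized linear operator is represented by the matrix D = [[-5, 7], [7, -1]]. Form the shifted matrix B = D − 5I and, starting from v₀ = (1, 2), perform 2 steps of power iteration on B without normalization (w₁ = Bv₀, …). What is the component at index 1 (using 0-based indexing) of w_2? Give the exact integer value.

58

B = D − 5I has rows (-10, 7); (7, -6)
w1 = Bv₀ = (4, -5)
w2 = Bw1 = (-75, 58)
Requested component of w2: 58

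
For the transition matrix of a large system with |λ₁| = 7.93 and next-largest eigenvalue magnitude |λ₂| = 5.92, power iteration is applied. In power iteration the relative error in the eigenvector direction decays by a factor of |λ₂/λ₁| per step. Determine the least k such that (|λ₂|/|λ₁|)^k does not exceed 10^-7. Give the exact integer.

|λ₂/λ₁| = 5.92/7.93 = 0.74653
Need k ≥ ln(10^-7) / ln(0.74653) = -16.1181 / -0.2923 ≈ 55.139
Smallest integer k satisfying the bound: 56

56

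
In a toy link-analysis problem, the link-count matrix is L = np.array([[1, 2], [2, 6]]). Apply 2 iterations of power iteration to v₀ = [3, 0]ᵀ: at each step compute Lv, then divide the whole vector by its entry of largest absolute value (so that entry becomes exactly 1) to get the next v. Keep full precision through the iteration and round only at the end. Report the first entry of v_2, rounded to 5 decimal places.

0.35714

Lv0 = (3.000000, 6.000000); divide by 6.000000 → v1 = (0.500000, 1.000000)
Lv1 = (2.500000, 7.000000); divide by 7.000000 → v2 = (0.357143, 1.000000)
Requested entry of v2: 15/42 = 0.35714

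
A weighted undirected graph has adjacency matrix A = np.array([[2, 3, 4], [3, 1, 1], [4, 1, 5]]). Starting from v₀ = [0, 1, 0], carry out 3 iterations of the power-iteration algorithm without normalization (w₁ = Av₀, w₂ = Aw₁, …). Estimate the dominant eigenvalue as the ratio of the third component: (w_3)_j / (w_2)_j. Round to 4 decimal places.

8.5000

w1 = Av₀ = (2·0 + 3·1 + 4·0; 3·0 + 1·1 + 1·0; 4·0 + 1·1 + 5·0) = (3, 1, 1)
w2 = Aw1 = (2·3 + 3·1 + 4·1; 3·3 + 1·1 + 1·1; 4·3 + 1·1 + 5·1) = (13, 11, 18)
w3 = Aw2 = (131, 68, 153)
Ratio at component: 153 / 18 = 8.5000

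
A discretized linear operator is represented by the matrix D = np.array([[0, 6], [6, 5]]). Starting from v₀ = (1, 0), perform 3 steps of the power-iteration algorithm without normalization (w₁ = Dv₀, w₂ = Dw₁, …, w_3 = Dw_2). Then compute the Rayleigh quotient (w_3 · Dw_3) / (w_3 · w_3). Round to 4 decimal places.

w1 = Dv₀ = (0·1 + 6·0; 6·1 + 5·0) = (0, 6)
w2 = Dw1 = (0·0 + 6·6; 6·0 + 5·6) = (36, 30)
w3 = Dw2 = (180, 366)
Dw3 = (2196, 2910)
w3·Dw3 = 180·2196 + 366·2910 = 1460340; w3·w3 = 180·180 + 366·366 = 166356
λ ≈ 1460340/166356 = 8.7784

λ ≈ 8.7784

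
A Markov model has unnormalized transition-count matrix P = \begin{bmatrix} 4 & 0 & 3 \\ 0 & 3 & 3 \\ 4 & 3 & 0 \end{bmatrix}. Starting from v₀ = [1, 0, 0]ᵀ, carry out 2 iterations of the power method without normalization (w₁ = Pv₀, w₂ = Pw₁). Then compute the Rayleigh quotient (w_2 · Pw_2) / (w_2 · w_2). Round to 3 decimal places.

λ ≈ 6.635

w1 = Pv₀ = (4·1 + 0·0 + 3·0; 0·1 + 3·0 + 3·0; 4·1 + 3·0 + 0·0) = (4, 0, 4)
w2 = Pw1 = (4·4 + 0·0 + 3·4; 0·4 + 3·0 + 3·4; 4·4 + 3·0 + 0·4) = (28, 12, 16)
Pw2 = (160, 84, 148)
w2·Pw2 = 28·160 + 12·84 + 16·148 = 7856; w2·w2 = 28·28 + 12·12 + 16·16 = 1184
λ ≈ 7856/1184 = 6.635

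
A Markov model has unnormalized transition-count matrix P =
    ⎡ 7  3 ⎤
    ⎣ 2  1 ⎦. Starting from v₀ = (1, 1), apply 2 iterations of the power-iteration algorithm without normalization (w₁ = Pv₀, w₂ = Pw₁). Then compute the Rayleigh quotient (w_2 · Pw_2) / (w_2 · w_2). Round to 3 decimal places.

λ ≈ 7.873

w1 = Pv₀ = (7·1 + 3·1; 2·1 + 1·1) = (10, 3)
w2 = Pw1 = (7·10 + 3·3; 2·10 + 1·3) = (79, 23)
Pw2 = (622, 181)
w2·Pw2 = 79·622 + 23·181 = 53301; w2·w2 = 79·79 + 23·23 = 6770
λ ≈ 53301/6770 = 7.873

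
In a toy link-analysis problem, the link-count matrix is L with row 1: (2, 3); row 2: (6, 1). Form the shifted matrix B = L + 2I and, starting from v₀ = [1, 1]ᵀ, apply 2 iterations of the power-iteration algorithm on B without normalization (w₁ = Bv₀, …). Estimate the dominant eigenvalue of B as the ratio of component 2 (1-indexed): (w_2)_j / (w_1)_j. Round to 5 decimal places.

B = L + 2I has rows (4, 3); (6, 3)
w1 = Bv₀ = (4·1 + 3·1; 6·1 + 3·1) = (7, 9)
w2 = Bw1 = (4·7 + 3·9; 6·7 + 3·9) = (55, 69)
Ratio: 69/9 = 7.66667

μ ≈ 7.66667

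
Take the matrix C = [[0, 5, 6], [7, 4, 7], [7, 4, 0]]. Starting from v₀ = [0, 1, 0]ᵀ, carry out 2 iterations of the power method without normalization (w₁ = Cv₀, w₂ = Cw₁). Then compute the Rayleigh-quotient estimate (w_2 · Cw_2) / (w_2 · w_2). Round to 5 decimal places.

w1 = Cv₀ = (0·0 + 5·1 + 6·0; 7·0 + 4·1 + 7·0; 7·0 + 4·1 + 0·0) = (5, 4, 4)
w2 = Cw1 = (0·5 + 5·4 + 6·4; 7·5 + 4·4 + 7·4; 7·5 + 4·4 + 0·4) = (44, 79, 51)
Cw2 = (701, 981, 624)
w2·Cw2 = 44·701 + 79·981 + 51·624 = 140167; w2·w2 = 44·44 + 79·79 + 51·51 = 10778
λ ≈ 140167/10778 = 13.00492

λ ≈ 13.00492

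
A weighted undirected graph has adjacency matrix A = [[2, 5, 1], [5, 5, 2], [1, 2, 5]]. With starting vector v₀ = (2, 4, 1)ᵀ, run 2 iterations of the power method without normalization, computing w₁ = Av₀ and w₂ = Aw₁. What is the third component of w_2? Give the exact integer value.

164

w1 = Av₀ = (2·2 + 5·4 + 1·1; 5·2 + 5·4 + 2·1; 1·2 + 2·4 + 5·1) = (25, 32, 15)
w2 = Aw1 = (2·25 + 5·32 + 1·15; 5·25 + 5·32 + 2·15; 1·25 + 2·32 + 5·15) = (225, 315, 164)
The requested component of w2 is 164.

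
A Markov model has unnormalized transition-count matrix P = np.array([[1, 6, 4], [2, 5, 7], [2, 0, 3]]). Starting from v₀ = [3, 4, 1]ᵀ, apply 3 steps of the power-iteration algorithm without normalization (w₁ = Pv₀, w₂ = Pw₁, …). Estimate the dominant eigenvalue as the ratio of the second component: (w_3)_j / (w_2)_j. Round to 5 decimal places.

8.97586

w1 = Pv₀ = (31, 33, 9)
w2 = Pw1 = (265, 290, 89)
w3 = Pw2 = (2361, 2603, 797)
Ratio at component: 2603 / 290 = 8.97586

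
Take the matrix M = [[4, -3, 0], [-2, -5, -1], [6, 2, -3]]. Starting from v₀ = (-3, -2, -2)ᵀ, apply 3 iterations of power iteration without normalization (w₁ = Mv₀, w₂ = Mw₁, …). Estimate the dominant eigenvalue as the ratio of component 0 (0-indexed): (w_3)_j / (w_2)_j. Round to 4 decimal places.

λ ≈ 1.6154

w1 = Mv₀ = (-6, 18, -16)
w2 = Mw1 = (-78, -62, 48)
w3 = Mw2 = (-126, 418, -736)
Ratio at component: -126 / -78 = 1.6154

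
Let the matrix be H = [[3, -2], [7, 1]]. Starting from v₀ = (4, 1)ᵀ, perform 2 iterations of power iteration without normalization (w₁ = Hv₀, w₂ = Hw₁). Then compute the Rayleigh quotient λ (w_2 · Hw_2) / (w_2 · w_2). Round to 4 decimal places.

-0.1613

w1 = Hv₀ = (3·4 + (-2)·1; 7·4 + 1·1) = (10, 29)
w2 = Hw1 = (3·10 + (-2)·29; 7·10 + 1·29) = (-28, 99)
Hw2 = (-282, -97)
w2·Hw2 = (-28)·(-282) + 99·(-97) = -1707; w2·w2 = (-28)·(-28) + 99·99 = 10585
λ ≈ -1707/10585 = -0.1613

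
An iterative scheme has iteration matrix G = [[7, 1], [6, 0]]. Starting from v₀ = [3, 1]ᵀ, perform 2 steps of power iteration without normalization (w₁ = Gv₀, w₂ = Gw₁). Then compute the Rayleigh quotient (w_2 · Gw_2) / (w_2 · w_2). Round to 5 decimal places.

λ ≈ 7.78625

w1 = Gv₀ = (7·3 + 1·1; 6·3 + 0·1) = (22, 18)
w2 = Gw1 = (7·22 + 1·18; 6·22 + 0·18) = (172, 132)
Gw2 = (1336, 1032)
w2·Gw2 = 172·1336 + 132·1032 = 366016; w2·w2 = 172·172 + 132·132 = 47008
λ ≈ 366016/47008 = 7.78625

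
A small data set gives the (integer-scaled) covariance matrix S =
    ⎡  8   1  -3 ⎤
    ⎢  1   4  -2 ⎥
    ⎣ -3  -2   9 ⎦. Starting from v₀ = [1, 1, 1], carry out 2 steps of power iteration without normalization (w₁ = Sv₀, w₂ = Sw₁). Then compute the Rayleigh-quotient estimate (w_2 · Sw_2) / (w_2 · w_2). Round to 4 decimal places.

w1 = Sv₀ = (8·1 + 1·1 + (-3)·1; 1·1 + 4·1 + (-2)·1; (-3)·1 + (-2)·1 + 9·1) = (6, 3, 4)
w2 = Sw1 = (8·6 + 1·3 + (-3)·4; 1·6 + 4·3 + (-2)·4; (-3)·6 + (-2)·3 + 9·4) = (39, 10, 12)
Sw2 = (286, 55, -29)
w2·Sw2 = 39·286 + 10·55 + 12·(-29) = 11356; w2·w2 = 39·39 + 10·10 + 12·12 = 1765
λ ≈ 11356/1765 = 6.4340

λ ≈ 6.4340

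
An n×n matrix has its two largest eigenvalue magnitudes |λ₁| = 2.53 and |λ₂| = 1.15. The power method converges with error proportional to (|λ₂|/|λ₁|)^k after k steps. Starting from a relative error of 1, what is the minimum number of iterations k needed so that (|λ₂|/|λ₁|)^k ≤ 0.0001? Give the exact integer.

|λ₂/λ₁| = 1.15/2.53 = 0.45455
Need k ≥ ln(0.0001) / ln(0.45455) = -9.2103 / -0.7885 ≈ 11.681
Smallest integer k satisfying the bound: 12

12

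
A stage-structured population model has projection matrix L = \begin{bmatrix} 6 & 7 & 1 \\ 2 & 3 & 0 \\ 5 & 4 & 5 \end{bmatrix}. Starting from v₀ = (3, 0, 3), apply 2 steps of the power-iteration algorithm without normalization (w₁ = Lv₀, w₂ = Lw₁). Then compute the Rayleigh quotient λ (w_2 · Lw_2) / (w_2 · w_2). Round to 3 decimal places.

λ ≈ 9.454

w1 = Lv₀ = (6·3 + 7·0 + 1·3; 2·3 + 3·0 + 0·3; 5·3 + 4·0 + 5·3) = (21, 6, 30)
w2 = Lw1 = (6·21 + 7·6 + 1·30; 2·21 + 3·6 + 0·30; 5·21 + 4·6 + 5·30) = (198, 60, 279)
Lw2 = (1887, 576, 2625)
w2·Lw2 = 198·1887 + 60·576 + 279·2625 = 1140561; w2·w2 = 198·198 + 60·60 + 279·279 = 120645
λ ≈ 1140561/120645 = 9.454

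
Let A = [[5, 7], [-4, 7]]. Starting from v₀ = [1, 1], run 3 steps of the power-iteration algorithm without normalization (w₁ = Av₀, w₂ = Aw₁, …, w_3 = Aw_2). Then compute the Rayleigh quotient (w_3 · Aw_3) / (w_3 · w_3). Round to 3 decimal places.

w1 = Av₀ = (12, 3)
w2 = Aw1 = (81, -27)
w3 = Aw2 = (216, -513)
Aw3 = (-2511, -4455)
w3·Aw3 = 216·(-2511) + (-513)·(-4455) = 1743039; w3·w3 = 216·216 + (-513)·(-513) = 309825
λ ≈ 1743039/309825 = 5.626

λ ≈ 5.626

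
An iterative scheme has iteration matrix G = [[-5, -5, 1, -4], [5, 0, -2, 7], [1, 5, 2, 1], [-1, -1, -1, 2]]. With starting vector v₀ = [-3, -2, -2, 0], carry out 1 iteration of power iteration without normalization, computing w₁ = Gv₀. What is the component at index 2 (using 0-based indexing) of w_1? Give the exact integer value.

w1 = Gv₀ = ((-5)·(-3) + (-5)·(-2) + 1·(-2) + (-4)·0; 5·(-3) + 0·(-2) + (-2)·(-2) + 7·0; 1·(-3) + 5·(-2) + 2·(-2) + 1·0; (-1)·(-3) + (-1)·(-2) + (-1)·(-2) + 2·0) = (23, -11, -17, 7)
The requested component of w1 is -17.

-17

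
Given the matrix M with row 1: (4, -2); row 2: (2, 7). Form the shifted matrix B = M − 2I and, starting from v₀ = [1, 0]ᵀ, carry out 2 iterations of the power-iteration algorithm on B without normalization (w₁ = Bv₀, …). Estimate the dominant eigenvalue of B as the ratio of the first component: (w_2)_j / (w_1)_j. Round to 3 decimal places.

B = M − 2I has rows (2, -2); (2, 5)
w1 = Bv₀ = (2·1 + (-2)·0; 2·1 + 5·0) = (2, 2)
w2 = Bw1 = (2·2 + (-2)·2; 2·2 + 5·2) = (0, 14)
Ratio: 0/2 = 0.000

μ ≈ 0.000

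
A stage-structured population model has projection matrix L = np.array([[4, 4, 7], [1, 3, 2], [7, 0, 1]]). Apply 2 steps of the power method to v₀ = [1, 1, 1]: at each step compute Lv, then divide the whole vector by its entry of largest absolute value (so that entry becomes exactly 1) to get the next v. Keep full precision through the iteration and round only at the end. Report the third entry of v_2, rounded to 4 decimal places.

0.8071

Lv0 = (15.00000, 6.00000, 8.00000); divide by 15.00000 → v1 = (1.00000, 0.40000, 0.53333)
Lv1 = (9.33333, 3.26667, 7.53333); divide by 9.33333 → v2 = (1.00000, 0.35000, 0.80714)
Requested entry of v2: 113/140 = 0.8071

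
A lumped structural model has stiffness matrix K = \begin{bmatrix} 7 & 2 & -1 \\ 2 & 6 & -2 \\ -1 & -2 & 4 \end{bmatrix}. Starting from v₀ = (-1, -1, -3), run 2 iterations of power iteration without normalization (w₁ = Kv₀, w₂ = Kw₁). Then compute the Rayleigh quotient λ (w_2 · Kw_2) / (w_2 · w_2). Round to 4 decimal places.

w1 = Kv₀ = (7·(-1) + 2·(-1) + (-1)·(-3); 2·(-1) + 6·(-1) + (-2)·(-3); (-1)·(-1) + (-2)·(-1) + 4·(-3)) = (-6, -2, -9)
w2 = Kw1 = (7·(-6) + 2·(-2) + (-1)·(-9); 2·(-6) + 6·(-2) + (-2)·(-9); (-1)·(-6) + (-2)·(-2) + 4·(-9)) = (-37, -6, -26)
Kw2 = (-245, -58, -55)
w2·Kw2 = (-37)·(-245) + (-6)·(-58) + (-26)·(-55) = 10843; w2·w2 = (-37)·(-37) + (-6)·(-6) + (-26)·(-26) = 2081
λ ≈ 10843/2081 = 5.2105

λ ≈ 5.2105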